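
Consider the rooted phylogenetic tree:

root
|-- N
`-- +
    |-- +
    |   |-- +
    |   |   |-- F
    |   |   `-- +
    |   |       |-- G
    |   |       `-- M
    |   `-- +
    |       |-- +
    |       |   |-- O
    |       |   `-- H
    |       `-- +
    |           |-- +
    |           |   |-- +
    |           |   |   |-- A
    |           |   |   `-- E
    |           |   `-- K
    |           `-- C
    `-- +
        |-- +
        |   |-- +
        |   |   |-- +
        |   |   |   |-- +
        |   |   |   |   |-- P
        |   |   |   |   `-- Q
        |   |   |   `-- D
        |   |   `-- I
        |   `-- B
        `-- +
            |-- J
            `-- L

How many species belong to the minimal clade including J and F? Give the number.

16

The MRCA of J and F is the node subtending (((F,(G,M)),((O,H),(((A,E),K),C))),(((((P,Q),D),I),B),(J,L))).
That clade contains 16 terminal taxa: A, B, C, D, E, F, G, H, I, J, K, L, M, O, P, Q.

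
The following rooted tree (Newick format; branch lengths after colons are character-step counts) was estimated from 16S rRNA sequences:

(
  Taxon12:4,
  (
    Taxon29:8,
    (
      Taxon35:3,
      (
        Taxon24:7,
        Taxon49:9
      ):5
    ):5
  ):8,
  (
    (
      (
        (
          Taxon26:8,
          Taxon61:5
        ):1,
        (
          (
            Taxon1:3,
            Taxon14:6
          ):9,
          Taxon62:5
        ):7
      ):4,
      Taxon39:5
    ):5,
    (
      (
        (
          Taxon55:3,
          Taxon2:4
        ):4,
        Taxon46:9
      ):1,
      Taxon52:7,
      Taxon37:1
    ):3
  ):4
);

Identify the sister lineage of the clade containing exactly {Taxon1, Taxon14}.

Taxon62

The clade containing exactly {Taxon1, Taxon14} attaches to the tree at the node subtending ((Taxon1,Taxon14),Taxon62).
The other lineage descending from that same node — the sister group — is the single tip Taxon62.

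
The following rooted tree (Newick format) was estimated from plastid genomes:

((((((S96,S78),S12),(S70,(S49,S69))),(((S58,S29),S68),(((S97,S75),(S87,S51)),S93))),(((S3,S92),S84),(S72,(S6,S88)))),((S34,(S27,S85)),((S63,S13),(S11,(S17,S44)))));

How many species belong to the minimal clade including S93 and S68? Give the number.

The MRCA of S93 and S68 is the node subtending (((S58,S29),S68),(((S97,S75),(S87,S51)),S93)).
That clade contains 8 terminal taxa: S29, S51, S58, S68, S75, S87, S93, S97.

8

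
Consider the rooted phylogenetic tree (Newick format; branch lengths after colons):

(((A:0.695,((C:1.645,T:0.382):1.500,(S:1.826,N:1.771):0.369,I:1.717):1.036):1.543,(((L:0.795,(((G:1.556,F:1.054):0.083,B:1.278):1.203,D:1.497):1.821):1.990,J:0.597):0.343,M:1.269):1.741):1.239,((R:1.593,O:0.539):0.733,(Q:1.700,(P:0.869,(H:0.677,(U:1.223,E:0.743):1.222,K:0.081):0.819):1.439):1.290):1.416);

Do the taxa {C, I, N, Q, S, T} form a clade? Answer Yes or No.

No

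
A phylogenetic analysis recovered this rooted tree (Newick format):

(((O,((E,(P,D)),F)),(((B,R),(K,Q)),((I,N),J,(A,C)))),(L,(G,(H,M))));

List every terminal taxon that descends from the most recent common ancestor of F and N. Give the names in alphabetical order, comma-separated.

Tracing F: it sits inside ((E,(P,D)),F).
Tracing N: it sits inside (I,N).
The smallest clade enclosing both is ((O,((E,(P,D)),F)),(((B,R),(K,Q)),((I,N),J,(A,C)))); the answer is its 14 terminal taxa in alphabetical order.

A, B, C, D, E, F, I, J, K, N, O, P, Q, R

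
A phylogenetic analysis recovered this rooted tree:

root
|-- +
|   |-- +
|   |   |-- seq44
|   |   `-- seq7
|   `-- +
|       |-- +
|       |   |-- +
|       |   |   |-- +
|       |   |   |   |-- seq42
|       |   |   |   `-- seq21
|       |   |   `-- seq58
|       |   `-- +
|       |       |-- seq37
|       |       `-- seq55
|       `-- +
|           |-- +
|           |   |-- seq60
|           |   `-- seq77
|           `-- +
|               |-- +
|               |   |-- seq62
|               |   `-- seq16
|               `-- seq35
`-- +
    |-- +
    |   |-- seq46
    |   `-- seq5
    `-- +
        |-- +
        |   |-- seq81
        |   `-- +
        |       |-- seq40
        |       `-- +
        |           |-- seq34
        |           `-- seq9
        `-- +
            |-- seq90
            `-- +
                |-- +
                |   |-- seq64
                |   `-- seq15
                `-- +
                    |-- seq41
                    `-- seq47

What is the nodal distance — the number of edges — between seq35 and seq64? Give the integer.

The MRCA of seq35 and seq64 is the root of the tree.
From seq35 up to that node: 5 branches. From seq64 up to the same node: 6 branches. Total: 5 + 6 = 11.

11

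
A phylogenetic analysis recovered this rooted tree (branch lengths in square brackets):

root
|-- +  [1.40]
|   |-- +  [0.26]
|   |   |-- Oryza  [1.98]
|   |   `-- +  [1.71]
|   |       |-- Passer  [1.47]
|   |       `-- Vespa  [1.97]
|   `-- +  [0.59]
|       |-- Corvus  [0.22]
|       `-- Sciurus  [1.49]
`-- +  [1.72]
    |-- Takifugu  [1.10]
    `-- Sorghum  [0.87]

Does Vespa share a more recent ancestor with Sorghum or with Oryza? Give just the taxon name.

Oryza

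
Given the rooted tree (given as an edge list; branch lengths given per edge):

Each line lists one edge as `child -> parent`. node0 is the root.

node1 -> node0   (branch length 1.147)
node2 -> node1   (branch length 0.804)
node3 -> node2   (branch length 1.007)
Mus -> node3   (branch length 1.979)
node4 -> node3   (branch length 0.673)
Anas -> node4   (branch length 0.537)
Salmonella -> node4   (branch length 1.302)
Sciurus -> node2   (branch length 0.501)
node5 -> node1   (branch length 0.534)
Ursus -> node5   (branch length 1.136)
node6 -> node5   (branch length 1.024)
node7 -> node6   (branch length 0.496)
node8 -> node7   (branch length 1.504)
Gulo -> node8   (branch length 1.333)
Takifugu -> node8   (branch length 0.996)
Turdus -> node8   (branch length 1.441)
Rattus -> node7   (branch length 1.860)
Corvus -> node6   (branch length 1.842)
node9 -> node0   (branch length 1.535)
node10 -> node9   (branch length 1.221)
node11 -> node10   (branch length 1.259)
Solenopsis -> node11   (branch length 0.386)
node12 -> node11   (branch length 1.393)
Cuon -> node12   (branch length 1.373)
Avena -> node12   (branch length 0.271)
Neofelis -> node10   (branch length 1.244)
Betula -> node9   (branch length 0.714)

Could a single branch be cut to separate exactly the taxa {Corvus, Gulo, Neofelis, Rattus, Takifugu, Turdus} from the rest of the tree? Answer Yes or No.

No

The MRCA of the listed taxa is the root, so the smallest clade containing them is the whole tree.
That clade also contains Anas, Avena, Betula, Cuon, Mus, Salmonella, Sciurus, Solenopsis, Ursus, which are not in the proposed group, so the group is not monophyletic.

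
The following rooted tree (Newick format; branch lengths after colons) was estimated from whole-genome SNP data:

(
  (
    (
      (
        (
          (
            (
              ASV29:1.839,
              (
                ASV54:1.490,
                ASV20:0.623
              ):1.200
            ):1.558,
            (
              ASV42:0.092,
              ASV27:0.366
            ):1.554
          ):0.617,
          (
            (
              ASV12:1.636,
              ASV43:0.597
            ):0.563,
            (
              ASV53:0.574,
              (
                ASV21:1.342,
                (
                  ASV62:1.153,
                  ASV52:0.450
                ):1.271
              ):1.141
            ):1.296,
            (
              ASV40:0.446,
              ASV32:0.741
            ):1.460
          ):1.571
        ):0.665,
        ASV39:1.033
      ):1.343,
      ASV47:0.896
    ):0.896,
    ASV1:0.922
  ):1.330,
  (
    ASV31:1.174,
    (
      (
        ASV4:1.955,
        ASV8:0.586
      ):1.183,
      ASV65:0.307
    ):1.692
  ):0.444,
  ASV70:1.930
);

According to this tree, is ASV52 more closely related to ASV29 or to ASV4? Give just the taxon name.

ASV29

The MRCA of ASV52 and ASV29 subtends (((ASV29,(ASV54,ASV20)),(ASV42,ASV27)),((ASV12,ASV43),(ASV53,(ASV21,(ASV62,ASV52))),(ASV40,ASV32))) (13 taxa).
The MRCA of ASV52 and ASV4 is the root, subtending the entire tree (21 taxa).
The first is nested inside the second, so ASV52 shares a more recent common ancestor with ASV29.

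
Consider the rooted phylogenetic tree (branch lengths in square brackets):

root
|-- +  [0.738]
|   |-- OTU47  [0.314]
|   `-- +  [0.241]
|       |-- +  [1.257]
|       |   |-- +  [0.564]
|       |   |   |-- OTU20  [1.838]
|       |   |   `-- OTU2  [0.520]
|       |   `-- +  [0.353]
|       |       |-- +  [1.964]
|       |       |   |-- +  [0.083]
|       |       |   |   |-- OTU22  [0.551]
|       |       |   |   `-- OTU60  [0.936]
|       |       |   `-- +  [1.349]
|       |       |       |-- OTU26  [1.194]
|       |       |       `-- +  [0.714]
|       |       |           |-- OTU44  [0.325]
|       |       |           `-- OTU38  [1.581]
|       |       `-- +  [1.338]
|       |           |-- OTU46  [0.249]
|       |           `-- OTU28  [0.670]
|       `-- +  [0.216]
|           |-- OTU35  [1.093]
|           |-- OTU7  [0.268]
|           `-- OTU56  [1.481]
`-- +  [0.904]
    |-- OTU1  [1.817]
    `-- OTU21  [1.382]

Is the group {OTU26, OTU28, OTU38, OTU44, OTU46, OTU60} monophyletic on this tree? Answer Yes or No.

No

The MRCA of the listed taxa subtends (((OTU22,OTU60),(OTU26,(OTU44,OTU38))),(OTU46,OTU28)).
That clade also contains OTU22, which is not in the proposed group, so the group is not monophyletic.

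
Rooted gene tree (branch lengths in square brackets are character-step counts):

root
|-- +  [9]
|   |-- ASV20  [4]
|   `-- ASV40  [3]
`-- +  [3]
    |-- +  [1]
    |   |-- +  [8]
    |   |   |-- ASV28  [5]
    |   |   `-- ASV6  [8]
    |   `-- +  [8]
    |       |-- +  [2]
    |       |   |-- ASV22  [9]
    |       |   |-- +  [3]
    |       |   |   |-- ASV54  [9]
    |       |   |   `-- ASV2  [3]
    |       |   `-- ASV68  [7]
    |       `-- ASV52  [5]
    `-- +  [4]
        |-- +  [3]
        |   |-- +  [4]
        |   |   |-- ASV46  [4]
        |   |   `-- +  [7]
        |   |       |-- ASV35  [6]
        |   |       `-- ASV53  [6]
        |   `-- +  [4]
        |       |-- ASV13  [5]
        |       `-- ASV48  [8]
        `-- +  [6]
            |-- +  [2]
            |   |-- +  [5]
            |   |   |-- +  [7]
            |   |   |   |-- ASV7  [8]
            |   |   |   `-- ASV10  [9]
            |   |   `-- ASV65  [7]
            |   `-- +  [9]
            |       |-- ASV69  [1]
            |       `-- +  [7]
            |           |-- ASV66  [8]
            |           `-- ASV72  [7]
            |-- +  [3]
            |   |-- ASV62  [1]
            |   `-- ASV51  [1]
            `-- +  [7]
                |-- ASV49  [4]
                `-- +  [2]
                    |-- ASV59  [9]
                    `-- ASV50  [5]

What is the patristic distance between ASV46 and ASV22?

The path runs ASV46 → … → MRCA → … → ASV22; the MRCA is the node subtending (((ASV28,ASV6),((ASV22,(ASV54,ASV2),ASV68),ASV52)),(((ASV46,(ASV35,ASV53)),(ASV13,ASV48)),((((ASV7,ASV10),ASV65),(ASV69,(ASV66,ASV72))),(ASV62,ASV51),(ASV49,(ASV59,ASV50))))).
Branch lengths along that path: 4 + 4 + 3 + 4 + 1 + 8 + 2 + 9 = 35.

35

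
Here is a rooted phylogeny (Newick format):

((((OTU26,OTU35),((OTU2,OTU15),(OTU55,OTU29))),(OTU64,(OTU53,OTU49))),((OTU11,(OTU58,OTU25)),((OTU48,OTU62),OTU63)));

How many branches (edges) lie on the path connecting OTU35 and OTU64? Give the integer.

5

The MRCA of OTU35 and OTU64 is the node subtending (((OTU26,OTU35),((OTU2,OTU15),(OTU55,OTU29))),(OTU64,(OTU53,OTU49))).
From OTU35 up to that node: 3 branches. From OTU64 up to the same node: 2 branches. Total: 3 + 2 = 5.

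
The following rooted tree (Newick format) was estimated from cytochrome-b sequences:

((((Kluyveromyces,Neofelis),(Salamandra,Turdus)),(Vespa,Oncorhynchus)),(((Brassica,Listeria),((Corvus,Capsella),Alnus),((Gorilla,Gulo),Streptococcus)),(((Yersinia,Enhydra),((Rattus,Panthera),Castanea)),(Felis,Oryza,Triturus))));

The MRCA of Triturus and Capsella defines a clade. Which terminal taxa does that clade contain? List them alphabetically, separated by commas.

Alnus, Brassica, Capsella, Castanea, Corvus, Enhydra, Felis, Gorilla, Gulo, Listeria, Oryza, Panthera, Rattus, Streptococcus, Triturus, Yersinia

Tracing Triturus: it sits inside (Felis,Oryza,Triturus).
Tracing Capsella: it sits inside (Corvus,Capsella).
The smallest clade enclosing both is (((Brassica,Listeria),((Corvus,Capsella),Alnus),((Gorilla,Gulo),Streptococcus)),(((Yersinia,Enhydra),((Rattus,Panthera),Castanea)),(Felis,Oryza,Triturus))); the answer is its 16 terminal taxa in alphabetical order.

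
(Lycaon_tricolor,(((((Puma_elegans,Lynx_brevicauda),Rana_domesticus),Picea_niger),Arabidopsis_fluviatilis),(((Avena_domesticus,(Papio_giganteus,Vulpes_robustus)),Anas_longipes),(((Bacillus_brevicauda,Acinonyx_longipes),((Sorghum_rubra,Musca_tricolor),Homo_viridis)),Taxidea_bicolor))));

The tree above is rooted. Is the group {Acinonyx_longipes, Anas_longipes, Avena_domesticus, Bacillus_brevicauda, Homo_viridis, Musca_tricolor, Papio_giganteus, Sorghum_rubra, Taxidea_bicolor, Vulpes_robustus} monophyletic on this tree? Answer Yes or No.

Yes

The most recent common ancestor of these taxa subtends (((Avena_domesticus,(Papio_giganteus,Vulpes_robustus)),Anas_longipes),(((Bacillus_brevicauda,Acinonyx_longipes),((Sorghum_rubra,Musca_tricolor),Homo_viridis)),Taxidea_bicolor)).
That clade has exactly 10 tips — every listed taxon and nothing else — so the group is monophyletic.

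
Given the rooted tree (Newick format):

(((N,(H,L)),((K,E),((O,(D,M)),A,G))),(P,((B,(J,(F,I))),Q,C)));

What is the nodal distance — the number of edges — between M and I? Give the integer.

The MRCA of M and I is the root of the tree.
From M up to that node: 6 branches. From I up to the same node: 6 branches. Total: 6 + 6 = 12.

12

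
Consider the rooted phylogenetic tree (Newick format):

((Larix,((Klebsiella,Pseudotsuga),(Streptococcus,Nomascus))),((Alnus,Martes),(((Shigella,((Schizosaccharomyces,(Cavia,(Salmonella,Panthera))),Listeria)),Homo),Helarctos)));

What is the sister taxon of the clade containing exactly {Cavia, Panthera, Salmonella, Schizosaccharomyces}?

Listeria

The clade containing exactly {Cavia, Panthera, Salmonella, Schizosaccharomyces} attaches to the tree at the node subtending ((Schizosaccharomyces,(Cavia,(Salmonella,Panthera))),Listeria).
The other lineage descending from that same node — the sister group — is the single tip Listeria.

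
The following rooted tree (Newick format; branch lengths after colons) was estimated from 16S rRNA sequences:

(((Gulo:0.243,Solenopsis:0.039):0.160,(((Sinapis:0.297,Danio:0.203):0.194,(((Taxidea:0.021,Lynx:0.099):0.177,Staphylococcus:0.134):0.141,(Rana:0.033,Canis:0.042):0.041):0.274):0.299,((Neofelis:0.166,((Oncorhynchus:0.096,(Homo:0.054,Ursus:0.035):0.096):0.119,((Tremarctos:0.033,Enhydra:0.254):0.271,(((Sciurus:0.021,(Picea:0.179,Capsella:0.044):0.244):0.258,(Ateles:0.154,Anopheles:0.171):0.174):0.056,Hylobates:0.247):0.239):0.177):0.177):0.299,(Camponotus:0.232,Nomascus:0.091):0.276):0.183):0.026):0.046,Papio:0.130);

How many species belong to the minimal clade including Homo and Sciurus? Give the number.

The MRCA of Homo and Sciurus is the node subtending ((Oncorhynchus,(Homo,Ursus)),((Tremarctos,Enhydra),(((Sciurus,(Picea,Capsella)),(Ateles,Anopheles)),Hylobates))).
That clade contains 11 terminal taxa: Anopheles, Ateles, Capsella, Enhydra, Homo, Hylobates, Oncorhynchus, Picea, Sciurus, Tremarctos, Ursus.

11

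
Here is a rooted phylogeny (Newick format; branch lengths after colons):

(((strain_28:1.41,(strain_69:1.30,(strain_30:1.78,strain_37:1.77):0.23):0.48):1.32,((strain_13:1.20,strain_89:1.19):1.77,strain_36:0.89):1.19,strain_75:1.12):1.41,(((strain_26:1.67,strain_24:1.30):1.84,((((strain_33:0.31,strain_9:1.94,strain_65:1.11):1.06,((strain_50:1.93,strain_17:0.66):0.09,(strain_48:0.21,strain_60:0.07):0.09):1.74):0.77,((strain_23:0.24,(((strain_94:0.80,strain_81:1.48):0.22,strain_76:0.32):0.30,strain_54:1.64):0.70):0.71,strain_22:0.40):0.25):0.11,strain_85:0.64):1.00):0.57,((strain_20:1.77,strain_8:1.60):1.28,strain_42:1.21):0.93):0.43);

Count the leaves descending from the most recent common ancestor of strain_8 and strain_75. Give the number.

27

The MRCA of strain_8 and strain_75 is the root, so the clade is the entire tree.
That clade contains 27 terminal taxa: strain_13, strain_17, strain_20, strain_22, strain_23, strain_24, strain_26, strain_28, strain_30, strain_33, strain_36, strain_37, strain_42, strain_48, strain_50, strain_54, strain_60, strain_65, strain_69, strain_75, strain_76, strain_8, strain_81, strain_85, strain_89, strain_9, strain_94.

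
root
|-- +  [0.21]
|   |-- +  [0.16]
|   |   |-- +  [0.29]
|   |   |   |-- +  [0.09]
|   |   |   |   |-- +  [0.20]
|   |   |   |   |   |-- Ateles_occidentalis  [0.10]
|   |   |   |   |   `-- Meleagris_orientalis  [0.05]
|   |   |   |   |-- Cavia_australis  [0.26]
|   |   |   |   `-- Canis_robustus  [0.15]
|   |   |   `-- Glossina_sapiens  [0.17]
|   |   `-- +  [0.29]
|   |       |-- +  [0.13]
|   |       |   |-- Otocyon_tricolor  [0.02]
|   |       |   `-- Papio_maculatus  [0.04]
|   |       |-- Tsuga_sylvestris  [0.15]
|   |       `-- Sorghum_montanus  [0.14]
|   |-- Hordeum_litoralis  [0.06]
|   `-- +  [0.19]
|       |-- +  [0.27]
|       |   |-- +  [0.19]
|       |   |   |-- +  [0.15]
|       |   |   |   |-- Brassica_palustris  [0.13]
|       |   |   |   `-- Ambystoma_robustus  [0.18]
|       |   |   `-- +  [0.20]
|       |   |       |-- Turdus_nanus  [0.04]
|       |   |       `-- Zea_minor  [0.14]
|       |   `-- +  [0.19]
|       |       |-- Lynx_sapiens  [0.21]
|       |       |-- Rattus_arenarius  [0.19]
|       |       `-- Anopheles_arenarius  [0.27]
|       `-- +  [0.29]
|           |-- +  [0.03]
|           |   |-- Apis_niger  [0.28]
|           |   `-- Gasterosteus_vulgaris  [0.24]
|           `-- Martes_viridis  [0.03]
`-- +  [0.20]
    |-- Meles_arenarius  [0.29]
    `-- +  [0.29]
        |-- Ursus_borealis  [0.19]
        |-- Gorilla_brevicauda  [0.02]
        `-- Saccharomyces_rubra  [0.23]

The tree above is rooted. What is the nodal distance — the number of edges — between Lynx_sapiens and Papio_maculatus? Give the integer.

8

The MRCA of Lynx_sapiens and Papio_maculatus is the node subtending (((((Ateles_occidentalis,Meleagris_orientalis),Cavia_australis,Canis_robustus),Glossina_sapiens),((Otocyon_tricolor,Papio_maculatus),Tsuga_sylvestris,Sorghum_montanus)),Hordeum_litoralis,((((Brassica_palustris,Ambystoma_robustus),(Turdus_nanus,Zea_minor)),(Lynx_sapiens,Rattus_arenarius,Anopheles_arenarius)),((Apis_niger,Gasterosteus_vulgaris),Martes_viridis))).
From Lynx_sapiens up to that node: 4 branches. From Papio_maculatus up to the same node: 4 branches. Total: 4 + 4 = 8.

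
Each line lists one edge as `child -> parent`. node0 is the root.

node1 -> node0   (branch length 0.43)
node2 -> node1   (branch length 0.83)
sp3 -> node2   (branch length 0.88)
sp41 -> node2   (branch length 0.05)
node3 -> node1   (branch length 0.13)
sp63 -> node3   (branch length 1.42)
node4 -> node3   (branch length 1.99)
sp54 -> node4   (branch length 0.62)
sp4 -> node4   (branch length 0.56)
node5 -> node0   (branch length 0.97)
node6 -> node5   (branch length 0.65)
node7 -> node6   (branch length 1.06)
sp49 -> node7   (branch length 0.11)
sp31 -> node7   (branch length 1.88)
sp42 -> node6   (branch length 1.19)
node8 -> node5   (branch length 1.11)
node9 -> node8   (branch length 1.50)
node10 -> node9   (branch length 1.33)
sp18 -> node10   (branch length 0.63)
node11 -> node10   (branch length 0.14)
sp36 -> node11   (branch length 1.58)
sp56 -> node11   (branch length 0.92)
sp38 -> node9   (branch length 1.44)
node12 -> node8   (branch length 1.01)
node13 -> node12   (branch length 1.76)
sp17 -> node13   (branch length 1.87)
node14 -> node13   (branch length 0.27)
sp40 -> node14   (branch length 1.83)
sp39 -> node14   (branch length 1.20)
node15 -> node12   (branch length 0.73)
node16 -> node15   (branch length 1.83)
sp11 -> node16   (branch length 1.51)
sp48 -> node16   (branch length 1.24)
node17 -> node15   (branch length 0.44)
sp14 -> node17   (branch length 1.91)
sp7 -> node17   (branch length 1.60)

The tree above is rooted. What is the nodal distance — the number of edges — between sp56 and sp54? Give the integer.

The MRCA of sp56 and sp54 is the root of the tree.
From sp56 up to that node: 6 branches. From sp54 up to the same node: 4 branches. Total: 6 + 4 = 10.

10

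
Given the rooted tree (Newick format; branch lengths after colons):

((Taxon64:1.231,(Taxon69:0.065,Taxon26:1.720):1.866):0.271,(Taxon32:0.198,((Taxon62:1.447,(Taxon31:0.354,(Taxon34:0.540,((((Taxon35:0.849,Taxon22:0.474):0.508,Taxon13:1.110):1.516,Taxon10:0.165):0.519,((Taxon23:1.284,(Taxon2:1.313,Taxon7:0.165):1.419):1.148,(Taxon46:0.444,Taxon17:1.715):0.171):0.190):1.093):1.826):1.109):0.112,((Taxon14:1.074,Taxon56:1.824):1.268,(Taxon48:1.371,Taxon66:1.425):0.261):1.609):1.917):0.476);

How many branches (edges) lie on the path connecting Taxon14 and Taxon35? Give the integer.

The MRCA of Taxon14 and Taxon35 is the node subtending ((Taxon62,(Taxon31,(Taxon34,((((Taxon35,Taxon22),Taxon13),Taxon10),((Taxon23,(Taxon2,Taxon7)),(Taxon46,Taxon17)))))),((Taxon14,Taxon56),(Taxon48,Taxon66))).
From Taxon14 up to that node: 3 branches. From Taxon35 up to the same node: 8 branches. Total: 3 + 8 = 11.

11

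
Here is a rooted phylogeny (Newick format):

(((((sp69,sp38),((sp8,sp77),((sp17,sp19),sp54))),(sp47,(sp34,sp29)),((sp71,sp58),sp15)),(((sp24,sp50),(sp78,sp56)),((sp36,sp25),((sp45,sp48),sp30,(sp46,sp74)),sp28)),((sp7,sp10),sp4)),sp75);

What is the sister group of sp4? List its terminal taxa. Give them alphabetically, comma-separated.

sp10, sp7

sp4 attaches to the tree at the node subtending ((sp7,sp10),sp4).
The other lineage descending from that same node — the sister group — is (sp7,sp10); its 2 tips in alphabetical order are the answer.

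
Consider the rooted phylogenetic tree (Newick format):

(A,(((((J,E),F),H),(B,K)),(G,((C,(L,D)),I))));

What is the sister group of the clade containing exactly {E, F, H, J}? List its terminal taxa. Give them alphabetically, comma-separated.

The clade containing exactly {E, F, H, J} attaches to the tree at the node subtending ((((J,E),F),H),(B,K)).
The other lineage descending from that same node — the sister group — is (B,K); its 2 tips in alphabetical order are the answer.

B, K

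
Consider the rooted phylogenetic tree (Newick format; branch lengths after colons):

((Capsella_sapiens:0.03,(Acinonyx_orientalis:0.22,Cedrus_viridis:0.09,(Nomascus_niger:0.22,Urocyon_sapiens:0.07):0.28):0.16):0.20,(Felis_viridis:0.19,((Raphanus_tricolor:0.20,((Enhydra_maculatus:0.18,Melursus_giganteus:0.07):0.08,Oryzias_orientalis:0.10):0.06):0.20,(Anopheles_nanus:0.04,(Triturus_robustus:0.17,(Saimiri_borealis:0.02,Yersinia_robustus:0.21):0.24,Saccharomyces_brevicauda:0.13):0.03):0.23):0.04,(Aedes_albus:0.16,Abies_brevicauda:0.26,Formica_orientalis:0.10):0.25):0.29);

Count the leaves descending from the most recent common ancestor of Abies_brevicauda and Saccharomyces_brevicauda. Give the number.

The MRCA of Abies_brevicauda and Saccharomyces_brevicauda is the node subtending (Felis_viridis,((Raphanus_tricolor,((Enhydra_maculatus,Melursus_giganteus),Oryzias_orientalis)),(Anopheles_nanus,(Triturus_robustus,(Saimiri_borealis,Yersinia_robustus),Saccharomyces_brevicauda))),(Aedes_albus,Abies_brevicauda,Formica_orientalis)).
That clade contains 13 terminal taxa: Abies_brevicauda, Aedes_albus, Anopheles_nanus, Enhydra_maculatus, Felis_viridis, Formica_orientalis, Melursus_giganteus, Oryzias_orientalis, Raphanus_tricolor, Saccharomyces_brevicauda, Saimiri_borealis, Triturus_robustus, Yersinia_robustus.

13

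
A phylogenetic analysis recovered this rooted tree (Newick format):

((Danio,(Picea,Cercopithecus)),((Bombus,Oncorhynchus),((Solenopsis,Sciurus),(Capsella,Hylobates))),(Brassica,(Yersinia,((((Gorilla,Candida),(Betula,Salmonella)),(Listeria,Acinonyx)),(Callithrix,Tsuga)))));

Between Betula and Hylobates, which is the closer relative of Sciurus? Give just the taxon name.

Hylobates

The MRCA of Sciurus and Hylobates subtends ((Solenopsis,Sciurus),(Capsella,Hylobates)) (4 taxa).
The MRCA of Sciurus and Betula is the root, subtending the entire tree (19 taxa).
The first is nested inside the second, so Sciurus shares a more recent common ancestor with Hylobates.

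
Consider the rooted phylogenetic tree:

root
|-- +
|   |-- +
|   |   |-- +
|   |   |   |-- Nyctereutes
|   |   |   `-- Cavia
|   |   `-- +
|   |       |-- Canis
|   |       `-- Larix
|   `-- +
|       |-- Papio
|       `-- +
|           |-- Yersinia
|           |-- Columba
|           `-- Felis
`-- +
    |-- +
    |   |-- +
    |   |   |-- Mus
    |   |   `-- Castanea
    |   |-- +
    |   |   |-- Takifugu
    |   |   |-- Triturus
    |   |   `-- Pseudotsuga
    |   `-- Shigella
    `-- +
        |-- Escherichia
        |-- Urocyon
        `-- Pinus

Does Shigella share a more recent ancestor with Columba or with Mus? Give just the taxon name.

The MRCA of Shigella and Mus subtends ((Mus,Castanea),(Takifugu,Triturus,Pseudotsuga),Shigella) (6 taxa).
The MRCA of Shigella and Columba is the root, subtending the entire tree (17 taxa).
The first is nested inside the second, so Shigella shares a more recent common ancestor with Mus.

Mus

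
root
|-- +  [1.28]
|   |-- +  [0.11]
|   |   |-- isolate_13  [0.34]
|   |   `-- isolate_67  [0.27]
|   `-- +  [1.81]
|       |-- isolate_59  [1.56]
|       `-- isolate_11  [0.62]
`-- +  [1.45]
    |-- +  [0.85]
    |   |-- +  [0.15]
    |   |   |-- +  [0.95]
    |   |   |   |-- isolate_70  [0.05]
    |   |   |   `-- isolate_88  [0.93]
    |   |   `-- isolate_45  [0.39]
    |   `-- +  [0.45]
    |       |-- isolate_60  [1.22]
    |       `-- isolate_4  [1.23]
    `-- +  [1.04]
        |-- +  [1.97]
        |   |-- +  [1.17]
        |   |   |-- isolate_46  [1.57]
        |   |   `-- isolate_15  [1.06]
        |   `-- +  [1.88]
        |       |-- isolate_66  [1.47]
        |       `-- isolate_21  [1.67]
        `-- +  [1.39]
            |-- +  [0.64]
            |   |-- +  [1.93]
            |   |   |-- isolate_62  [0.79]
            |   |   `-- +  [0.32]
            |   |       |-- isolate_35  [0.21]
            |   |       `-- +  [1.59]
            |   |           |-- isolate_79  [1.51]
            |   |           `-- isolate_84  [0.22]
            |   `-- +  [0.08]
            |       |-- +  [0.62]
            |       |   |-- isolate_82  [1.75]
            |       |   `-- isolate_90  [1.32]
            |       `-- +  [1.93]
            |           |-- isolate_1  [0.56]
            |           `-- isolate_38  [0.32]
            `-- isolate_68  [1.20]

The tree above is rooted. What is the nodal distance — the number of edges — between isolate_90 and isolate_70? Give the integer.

10

The MRCA of isolate_90 and isolate_70 is the node subtending ((((isolate_70,isolate_88),isolate_45),(isolate_60,isolate_4)),(((isolate_46,isolate_15),(isolate_66,isolate_21)),(((isolate_62,(isolate_35,(isolate_79,isolate_84))),((isolate_82,isolate_90),(isolate_1,isolate_38))),isolate_68))).
From isolate_90 up to that node: 6 branches. From isolate_70 up to the same node: 4 branches. Total: 6 + 4 = 10.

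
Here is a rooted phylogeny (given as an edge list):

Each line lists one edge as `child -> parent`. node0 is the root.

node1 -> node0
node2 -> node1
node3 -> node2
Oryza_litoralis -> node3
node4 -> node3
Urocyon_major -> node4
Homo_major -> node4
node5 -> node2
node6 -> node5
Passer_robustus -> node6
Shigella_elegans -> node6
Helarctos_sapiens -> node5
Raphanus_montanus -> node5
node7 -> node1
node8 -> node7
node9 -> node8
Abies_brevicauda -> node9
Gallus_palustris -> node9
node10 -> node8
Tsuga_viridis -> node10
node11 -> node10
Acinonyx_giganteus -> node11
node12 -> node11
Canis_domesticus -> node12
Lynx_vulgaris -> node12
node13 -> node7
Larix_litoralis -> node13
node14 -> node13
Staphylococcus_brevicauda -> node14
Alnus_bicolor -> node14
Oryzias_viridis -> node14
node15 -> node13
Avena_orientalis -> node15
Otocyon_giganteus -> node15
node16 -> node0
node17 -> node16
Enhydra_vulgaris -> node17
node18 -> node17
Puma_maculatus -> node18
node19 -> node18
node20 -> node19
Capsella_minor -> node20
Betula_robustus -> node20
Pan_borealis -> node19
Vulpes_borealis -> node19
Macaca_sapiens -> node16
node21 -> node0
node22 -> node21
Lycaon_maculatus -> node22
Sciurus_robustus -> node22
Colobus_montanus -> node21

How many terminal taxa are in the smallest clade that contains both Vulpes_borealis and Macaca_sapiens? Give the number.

7

The MRCA of Vulpes_borealis and Macaca_sapiens is the node subtending ((Enhydra_vulgaris,(Puma_maculatus,((Capsella_minor,Betula_robustus),Pan_borealis,Vulpes_borealis))),Macaca_sapiens).
That clade contains 7 terminal taxa: Betula_robustus, Capsella_minor, Enhydra_vulgaris, Macaca_sapiens, Pan_borealis, Puma_maculatus, Vulpes_borealis.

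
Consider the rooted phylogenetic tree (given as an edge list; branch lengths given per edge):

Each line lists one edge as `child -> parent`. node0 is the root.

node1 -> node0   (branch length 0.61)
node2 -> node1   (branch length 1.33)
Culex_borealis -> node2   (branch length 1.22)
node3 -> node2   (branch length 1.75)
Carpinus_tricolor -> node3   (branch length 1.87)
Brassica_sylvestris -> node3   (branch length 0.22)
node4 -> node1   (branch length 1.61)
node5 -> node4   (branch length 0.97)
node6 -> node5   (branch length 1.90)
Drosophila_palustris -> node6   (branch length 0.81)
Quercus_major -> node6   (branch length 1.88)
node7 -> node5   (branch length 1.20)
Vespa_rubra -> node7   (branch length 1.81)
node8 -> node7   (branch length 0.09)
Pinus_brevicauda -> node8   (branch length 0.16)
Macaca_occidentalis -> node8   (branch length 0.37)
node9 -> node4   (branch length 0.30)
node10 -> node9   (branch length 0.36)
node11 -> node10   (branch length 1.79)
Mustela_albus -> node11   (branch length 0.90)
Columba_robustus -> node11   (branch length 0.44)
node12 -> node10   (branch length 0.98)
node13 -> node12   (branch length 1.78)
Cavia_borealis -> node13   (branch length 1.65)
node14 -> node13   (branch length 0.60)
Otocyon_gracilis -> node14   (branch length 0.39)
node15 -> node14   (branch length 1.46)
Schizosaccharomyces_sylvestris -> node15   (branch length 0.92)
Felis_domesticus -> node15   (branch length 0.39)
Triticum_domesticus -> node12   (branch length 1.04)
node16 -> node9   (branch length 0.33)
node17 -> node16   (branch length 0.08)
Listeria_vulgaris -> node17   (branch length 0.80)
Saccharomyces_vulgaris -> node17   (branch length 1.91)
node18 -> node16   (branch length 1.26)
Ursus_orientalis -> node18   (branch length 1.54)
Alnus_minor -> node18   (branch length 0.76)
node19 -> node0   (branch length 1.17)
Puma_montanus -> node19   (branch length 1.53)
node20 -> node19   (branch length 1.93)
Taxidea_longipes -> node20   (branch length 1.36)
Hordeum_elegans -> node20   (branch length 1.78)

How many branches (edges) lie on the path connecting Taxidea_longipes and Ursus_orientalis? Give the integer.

The MRCA of Taxidea_longipes and Ursus_orientalis is the root of the tree.
From Taxidea_longipes up to that node: 3 branches. From Ursus_orientalis up to the same node: 6 branches. Total: 3 + 6 = 9.

9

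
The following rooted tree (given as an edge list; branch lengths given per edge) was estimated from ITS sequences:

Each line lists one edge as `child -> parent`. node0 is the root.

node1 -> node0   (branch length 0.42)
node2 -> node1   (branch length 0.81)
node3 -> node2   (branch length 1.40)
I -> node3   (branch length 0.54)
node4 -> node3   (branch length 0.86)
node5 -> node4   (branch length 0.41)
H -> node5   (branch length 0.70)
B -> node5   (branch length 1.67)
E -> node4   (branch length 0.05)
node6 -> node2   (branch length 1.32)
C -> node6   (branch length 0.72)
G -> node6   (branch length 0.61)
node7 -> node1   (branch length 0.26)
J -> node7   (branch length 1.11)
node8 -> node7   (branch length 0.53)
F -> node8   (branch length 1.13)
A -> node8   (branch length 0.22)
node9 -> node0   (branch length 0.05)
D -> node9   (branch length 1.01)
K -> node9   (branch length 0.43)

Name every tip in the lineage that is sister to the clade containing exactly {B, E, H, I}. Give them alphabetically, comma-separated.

C, G

The clade containing exactly {B, E, H, I} attaches to the tree at the node subtending ((I,((H,B),E)),(C,G)).
The other lineage descending from that same node — the sister group — is (C,G); its 2 tips in alphabetical order are the answer.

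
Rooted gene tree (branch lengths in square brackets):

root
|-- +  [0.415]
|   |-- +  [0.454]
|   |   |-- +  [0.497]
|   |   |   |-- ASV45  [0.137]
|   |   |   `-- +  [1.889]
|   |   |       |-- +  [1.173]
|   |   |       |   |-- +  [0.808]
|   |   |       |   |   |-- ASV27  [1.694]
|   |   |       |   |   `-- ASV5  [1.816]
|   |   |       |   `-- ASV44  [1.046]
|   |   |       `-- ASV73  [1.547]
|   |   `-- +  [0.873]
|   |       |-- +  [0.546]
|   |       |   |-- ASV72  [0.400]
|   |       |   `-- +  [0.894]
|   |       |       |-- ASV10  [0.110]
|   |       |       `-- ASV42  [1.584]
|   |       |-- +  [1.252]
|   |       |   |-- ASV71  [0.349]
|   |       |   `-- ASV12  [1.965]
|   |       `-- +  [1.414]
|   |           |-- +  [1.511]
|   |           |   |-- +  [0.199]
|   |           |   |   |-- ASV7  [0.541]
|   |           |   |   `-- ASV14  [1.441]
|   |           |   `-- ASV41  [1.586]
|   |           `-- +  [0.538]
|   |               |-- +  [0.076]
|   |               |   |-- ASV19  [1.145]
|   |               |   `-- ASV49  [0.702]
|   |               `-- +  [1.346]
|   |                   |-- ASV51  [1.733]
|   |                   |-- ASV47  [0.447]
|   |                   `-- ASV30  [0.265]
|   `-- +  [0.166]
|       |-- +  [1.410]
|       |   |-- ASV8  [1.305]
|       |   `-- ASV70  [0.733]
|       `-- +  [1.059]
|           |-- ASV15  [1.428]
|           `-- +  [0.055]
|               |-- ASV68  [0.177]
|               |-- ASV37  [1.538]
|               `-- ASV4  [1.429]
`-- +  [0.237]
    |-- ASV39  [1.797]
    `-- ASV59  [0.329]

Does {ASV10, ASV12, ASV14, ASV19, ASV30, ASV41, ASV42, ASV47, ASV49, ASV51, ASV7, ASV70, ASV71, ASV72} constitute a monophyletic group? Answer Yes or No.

No

The MRCA of the listed taxa subtends (((ASV45,(((ASV27,ASV5),ASV44),ASV73)),((ASV72,(ASV10,ASV42)),(ASV71,ASV12),(((ASV7,ASV14),ASV41),((ASV19,ASV49),(ASV51,ASV47,ASV30))))),((ASV8,ASV70),(ASV15,(ASV68,ASV37,ASV4)))).
That clade also contains ASV15, ASV27, ASV37, ASV4, ASV44, ASV45, ASV5, ASV68, ASV73, ASV8, which are not in the proposed group, so the group is not monophyletic.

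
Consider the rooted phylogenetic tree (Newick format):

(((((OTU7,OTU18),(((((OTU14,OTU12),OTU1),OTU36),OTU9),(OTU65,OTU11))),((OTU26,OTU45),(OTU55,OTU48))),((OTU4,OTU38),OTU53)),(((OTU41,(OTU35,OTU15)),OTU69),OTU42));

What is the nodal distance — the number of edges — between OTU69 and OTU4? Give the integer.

The MRCA of OTU69 and OTU4 is the root of the tree.
From OTU69 up to that node: 3 branches. From OTU4 up to the same node: 4 branches. Total: 3 + 4 = 7.

7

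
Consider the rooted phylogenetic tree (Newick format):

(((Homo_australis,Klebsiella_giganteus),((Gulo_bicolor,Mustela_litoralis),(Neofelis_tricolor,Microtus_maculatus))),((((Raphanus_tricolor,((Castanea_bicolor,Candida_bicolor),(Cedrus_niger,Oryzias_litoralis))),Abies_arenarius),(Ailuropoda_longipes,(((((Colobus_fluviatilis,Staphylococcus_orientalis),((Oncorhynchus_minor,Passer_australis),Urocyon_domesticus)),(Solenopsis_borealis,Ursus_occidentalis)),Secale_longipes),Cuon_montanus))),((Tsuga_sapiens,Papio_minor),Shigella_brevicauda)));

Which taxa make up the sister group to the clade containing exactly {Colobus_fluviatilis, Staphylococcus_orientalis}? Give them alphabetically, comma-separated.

Oncorhynchus_minor, Passer_australis, Urocyon_domesticus

The clade containing exactly {Colobus_fluviatilis, Staphylococcus_orientalis} attaches to the tree at the node subtending ((Colobus_fluviatilis,Staphylococcus_orientalis),((Oncorhynchus_minor,Passer_australis),Urocyon_domesticus)).
The other lineage descending from that same node — the sister group — is ((Oncorhynchus_minor,Passer_australis),Urocyon_domesticus); its 3 tips in alphabetical order are the answer.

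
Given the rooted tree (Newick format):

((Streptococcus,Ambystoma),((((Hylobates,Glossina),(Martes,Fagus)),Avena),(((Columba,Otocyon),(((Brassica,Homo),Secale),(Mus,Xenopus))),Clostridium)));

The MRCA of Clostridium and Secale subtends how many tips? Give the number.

8

The MRCA of Clostridium and Secale is the node subtending (((Columba,Otocyon),(((Brassica,Homo),Secale),(Mus,Xenopus))),Clostridium).
That clade contains 8 terminal taxa: Brassica, Clostridium, Columba, Homo, Mus, Otocyon, Secale, Xenopus.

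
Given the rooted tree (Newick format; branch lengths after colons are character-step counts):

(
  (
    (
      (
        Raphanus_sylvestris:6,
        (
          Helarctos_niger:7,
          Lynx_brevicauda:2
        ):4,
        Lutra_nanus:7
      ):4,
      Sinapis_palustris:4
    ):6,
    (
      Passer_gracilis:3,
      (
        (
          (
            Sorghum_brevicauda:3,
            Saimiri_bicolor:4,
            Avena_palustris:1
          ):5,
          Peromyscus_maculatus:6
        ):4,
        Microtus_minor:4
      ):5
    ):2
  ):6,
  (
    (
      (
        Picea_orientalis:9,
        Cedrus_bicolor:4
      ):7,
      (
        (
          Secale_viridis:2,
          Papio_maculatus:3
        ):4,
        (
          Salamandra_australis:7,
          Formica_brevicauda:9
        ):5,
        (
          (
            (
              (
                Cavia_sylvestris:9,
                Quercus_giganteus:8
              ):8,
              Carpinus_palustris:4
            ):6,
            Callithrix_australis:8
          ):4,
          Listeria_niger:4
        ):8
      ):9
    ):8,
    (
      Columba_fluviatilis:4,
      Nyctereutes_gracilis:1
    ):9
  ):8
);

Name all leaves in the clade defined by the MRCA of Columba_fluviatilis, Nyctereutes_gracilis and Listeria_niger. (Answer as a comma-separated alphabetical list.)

Callithrix_australis, Carpinus_palustris, Cavia_sylvestris, Cedrus_bicolor, Columba_fluviatilis, Formica_brevicauda, Listeria_niger, Nyctereutes_gracilis, Papio_maculatus, Picea_orientalis, Quercus_giganteus, Salamandra_australis, Secale_viridis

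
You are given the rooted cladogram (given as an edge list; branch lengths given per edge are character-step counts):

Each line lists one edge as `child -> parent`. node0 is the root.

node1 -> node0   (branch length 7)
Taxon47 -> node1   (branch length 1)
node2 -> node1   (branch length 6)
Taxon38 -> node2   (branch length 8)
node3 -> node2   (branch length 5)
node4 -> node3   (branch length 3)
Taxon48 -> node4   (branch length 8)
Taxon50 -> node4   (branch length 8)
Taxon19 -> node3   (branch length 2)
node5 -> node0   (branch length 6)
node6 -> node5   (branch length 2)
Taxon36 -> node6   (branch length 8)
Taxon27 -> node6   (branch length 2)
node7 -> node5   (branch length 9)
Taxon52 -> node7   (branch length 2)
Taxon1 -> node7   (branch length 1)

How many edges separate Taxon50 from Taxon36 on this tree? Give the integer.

8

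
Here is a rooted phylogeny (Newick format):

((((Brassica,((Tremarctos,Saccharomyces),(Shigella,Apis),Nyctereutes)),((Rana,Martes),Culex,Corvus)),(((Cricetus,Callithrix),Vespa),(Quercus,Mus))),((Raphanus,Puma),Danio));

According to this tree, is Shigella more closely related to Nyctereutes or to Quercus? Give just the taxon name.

The MRCA of Shigella and Nyctereutes subtends ((Tremarctos,Saccharomyces),(Shigella,Apis),Nyctereutes) (5 taxa).
The MRCA of Shigella and Quercus subtends (((Brassica,((Tremarctos,Saccharomyces),(Shigella,Apis),Nyctereutes)),((Rana,Martes),Culex,Corvus)),(((Cricetus,Callithrix),Vespa),(Quercus,Mus))) (15 taxa).
The first is nested inside the second, so Shigella shares a more recent common ancestor with Nyctereutes.

Nyctereutes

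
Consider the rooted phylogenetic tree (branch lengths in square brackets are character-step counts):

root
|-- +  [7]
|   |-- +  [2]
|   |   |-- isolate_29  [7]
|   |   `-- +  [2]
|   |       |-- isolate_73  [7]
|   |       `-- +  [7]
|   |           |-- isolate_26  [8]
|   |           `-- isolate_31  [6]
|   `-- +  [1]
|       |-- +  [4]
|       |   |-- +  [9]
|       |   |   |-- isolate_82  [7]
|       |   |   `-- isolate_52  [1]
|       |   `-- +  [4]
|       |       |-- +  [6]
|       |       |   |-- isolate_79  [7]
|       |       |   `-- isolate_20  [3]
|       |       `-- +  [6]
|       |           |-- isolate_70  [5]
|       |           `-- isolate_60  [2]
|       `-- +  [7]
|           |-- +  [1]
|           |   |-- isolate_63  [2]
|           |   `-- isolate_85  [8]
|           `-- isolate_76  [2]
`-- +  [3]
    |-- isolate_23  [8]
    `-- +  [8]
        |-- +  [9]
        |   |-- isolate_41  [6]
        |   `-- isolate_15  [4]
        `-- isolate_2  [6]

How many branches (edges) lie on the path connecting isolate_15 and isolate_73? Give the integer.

The MRCA of isolate_15 and isolate_73 is the root of the tree.
From isolate_15 up to that node: 4 branches. From isolate_73 up to the same node: 4 branches. Total: 4 + 4 = 8.

8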